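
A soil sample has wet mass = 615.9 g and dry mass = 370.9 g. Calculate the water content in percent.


Using w = (m_wet - m_dry) / m_dry * 100
m_wet - m_dry = 615.9 - 370.9 = 245.0 g
w = 245.0 / 370.9 * 100
w = 66.06 %


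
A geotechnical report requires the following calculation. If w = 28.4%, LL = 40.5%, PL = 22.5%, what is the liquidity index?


First compute the plasticity index:
PI = LL - PL = 40.5 - 22.5 = 18.0
Then compute the liquidity index:
LI = (w - PL) / PI
LI = (28.4 - 22.5) / 18.0
LI = 0.328


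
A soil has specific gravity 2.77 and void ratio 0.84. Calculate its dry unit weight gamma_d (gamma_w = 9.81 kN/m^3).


Using gamma_d = Gs * gamma_w / (1 + e)
gamma_d = 2.77 * 9.81 / (1 + 0.84)
gamma_d = 2.77 * 9.81 / 1.84
gamma_d = 14.768 kN/m^3


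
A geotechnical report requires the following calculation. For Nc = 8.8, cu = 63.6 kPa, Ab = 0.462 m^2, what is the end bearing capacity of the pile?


Using Qb = Nc * cu * Ab
Qb = 8.8 * 63.6 * 0.462
Qb = 258.57 kN


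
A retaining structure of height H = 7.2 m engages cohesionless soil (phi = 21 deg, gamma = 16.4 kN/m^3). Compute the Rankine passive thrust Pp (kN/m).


Compute passive earth pressure coefficient:
Kp = tan^2(45 + phi/2) = tan^2(55.5) = 2.117051
Compute passive force:
Pp = 0.5 * Kp * gamma * H^2
Pp = 0.5 * 2.117051 * 16.4 * 7.2^2
Pp = 899.93 kN/m


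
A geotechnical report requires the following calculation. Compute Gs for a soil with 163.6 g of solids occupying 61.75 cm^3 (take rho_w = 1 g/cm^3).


Using Gs = m_s / (V_s * rho_w)
Since rho_w = 1 g/cm^3:
Gs = 163.6 / 61.75
Gs = 2.649


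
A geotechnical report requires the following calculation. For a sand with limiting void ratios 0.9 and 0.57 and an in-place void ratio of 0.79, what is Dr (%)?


Result: 33.33 %

Derivation:
Using Dr = (e_max - e) / (e_max - e_min) * 100
e_max - e = 0.9 - 0.79 = 0.11
e_max - e_min = 0.9 - 0.57 = 0.33
Dr = 0.11 / 0.33 * 100
Dr = 33.33 %


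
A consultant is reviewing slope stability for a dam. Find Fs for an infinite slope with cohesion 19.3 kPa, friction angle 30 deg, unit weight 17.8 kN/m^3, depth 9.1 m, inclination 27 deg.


Using Fs = c / (gamma*H*sin(beta)*cos(beta)) + tan(phi)/tan(beta)
Cohesion contribution = 19.3 / (17.8*9.1*sin(27)*cos(27))
Cohesion contribution = 0.294556
Friction contribution = tan(30)/tan(27) = 1.13311
Fs = 0.294556 + 1.13311
Fs = 1.428


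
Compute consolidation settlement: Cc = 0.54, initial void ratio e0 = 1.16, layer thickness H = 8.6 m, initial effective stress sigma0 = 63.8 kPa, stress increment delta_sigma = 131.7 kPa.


Using Sc = Cc * H / (1 + e0) * log10((sigma0 + delta_sigma) / sigma0)
Stress ratio = (63.8 + 131.7) / 63.8 = 3.06426
log10(3.06426) = 0.486326
Cc * H / (1 + e0) = 0.54 * 8.6 / (1 + 1.16) = 2.15
Sc = 2.15 * 0.486326
Sc = 1.0456 m


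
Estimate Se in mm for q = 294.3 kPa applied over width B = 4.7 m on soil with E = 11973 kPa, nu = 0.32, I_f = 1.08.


Using Se = q * B * (1 - nu^2) * I_f / E
1 - nu^2 = 1 - 0.32^2 = 0.8976
Se = 294.3 * 4.7 * 0.8976 * 1.08 / 11973
Se = 0.111993 m
Convert to mm: Se = 0.111993 * 1000 = 111.993 mm


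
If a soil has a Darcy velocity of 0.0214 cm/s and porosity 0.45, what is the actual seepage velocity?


Using v_s = v_d / n
v_s = 0.0214 / 0.45
v_s = 0.04756 cm/s


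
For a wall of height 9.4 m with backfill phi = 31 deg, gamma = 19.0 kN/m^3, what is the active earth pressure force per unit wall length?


Result: 268.7 kN/m

Derivation:
Compute active earth pressure coefficient:
Ka = tan^2(45 - phi/2) = tan^2(29.5) = 0.320099
Compute active force:
Pa = 0.5 * Ka * gamma * H^2
Pa = 0.5 * 0.320099 * 19.0 * 9.4^2
Pa = 268.7 kN/m


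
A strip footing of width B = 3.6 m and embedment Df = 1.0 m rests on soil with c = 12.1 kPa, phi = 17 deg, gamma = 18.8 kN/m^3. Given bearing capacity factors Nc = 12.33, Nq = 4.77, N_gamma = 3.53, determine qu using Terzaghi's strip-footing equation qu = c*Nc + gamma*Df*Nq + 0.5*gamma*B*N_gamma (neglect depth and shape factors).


Compute qu = c*Nc + gamma*Df*Nq + 0.5*gamma*B*N_gamma
Term 1: 12.1 * 12.33 = 149.193
Term 2: 18.8 * 1.0 * 4.77 = 89.676
Term 3: 0.5 * 18.8 * 3.6 * 3.53 = 119.4552
qu = 149.193 + 89.676 + 119.4552
qu = 358.32 kPa


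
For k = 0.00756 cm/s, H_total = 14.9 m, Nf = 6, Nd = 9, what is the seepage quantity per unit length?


Result: 0.000751 m^3/s per m

Derivation:
Convert k to m/s for unit consistency with H:
k = 0.00756 cm/s = 0.00756 / 100 m/s = 7.56e-05 m/s
Using q = k * H * Nf / Nd
Nf / Nd = 6 / 9 = 0.6667
q = 7.56e-05 * 14.9 * 0.6667
q = 0.000751 m^3/s per m


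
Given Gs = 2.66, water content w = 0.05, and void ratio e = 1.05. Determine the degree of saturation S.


Using S = Gs * w / e
S = 2.66 * 0.05 / 1.05
S = 0.1267


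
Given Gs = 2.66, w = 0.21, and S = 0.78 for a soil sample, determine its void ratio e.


Using the relation e = Gs * w / S
e = 2.66 * 0.21 / 0.78
e = 0.7162


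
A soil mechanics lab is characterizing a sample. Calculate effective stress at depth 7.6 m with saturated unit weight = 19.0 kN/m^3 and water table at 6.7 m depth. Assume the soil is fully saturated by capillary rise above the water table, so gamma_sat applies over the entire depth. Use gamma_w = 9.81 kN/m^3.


Result: 135.57 kPa

Derivation:
Total stress = gamma_sat * depth
sigma = 19.0 * 7.6 = 144.4 kPa
Pore water pressure u = gamma_w * (depth - d_wt)
u = 9.81 * (7.6 - 6.7) = 8.829 kPa
Effective stress = sigma - u
sigma' = 144.4 - 8.829 = 135.57 kPa


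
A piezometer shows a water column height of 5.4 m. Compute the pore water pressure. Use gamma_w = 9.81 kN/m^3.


Using u = gamma_w * h_w
u = 9.81 * 5.4
u = 52.97 kPa


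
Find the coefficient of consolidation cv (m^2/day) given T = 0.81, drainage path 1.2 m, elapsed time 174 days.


Using cv = T * H_dr^2 / t
H_dr^2 = 1.2^2 = 1.44
cv = 0.81 * 1.44 / 174
cv = 0.0067 m^2/day


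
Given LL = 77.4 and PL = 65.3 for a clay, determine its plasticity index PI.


Using PI = LL - PL
PI = 77.4 - 65.3
PI = 12.1


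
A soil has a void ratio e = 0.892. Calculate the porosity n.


Using the relation n = e / (1 + e)
n = 0.892 / (1 + 0.892)
n = 0.892 / 1.892
n = 0.4715


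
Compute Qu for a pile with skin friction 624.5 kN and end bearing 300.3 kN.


Using Qu = Qf + Qb
Qu = 624.5 + 300.3
Qu = 924.8 kN


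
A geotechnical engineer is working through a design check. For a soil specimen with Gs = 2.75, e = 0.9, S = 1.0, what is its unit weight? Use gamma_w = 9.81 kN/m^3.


Result: 18.846 kN/m^3

Derivation:
Using gamma = gamma_w * (Gs + S*e) / (1 + e)
Numerator: Gs + S*e = 2.75 + 1.0*0.9 = 3.65
Denominator: 1 + e = 1 + 0.9 = 1.9
gamma = 9.81 * 3.65 / 1.9
gamma = 18.846 kN/m^3


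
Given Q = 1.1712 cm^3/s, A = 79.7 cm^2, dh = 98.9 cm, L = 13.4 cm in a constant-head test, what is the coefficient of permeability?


Compute hydraulic gradient:
i = dh / L = 98.9 / 13.4 = 7.3806
Then apply Darcy's law:
k = Q / (A * i)
k = 1.1712 / (79.7 * 7.3806)
k = 1.1712 / 588.234
k = 0.001991 cm/s


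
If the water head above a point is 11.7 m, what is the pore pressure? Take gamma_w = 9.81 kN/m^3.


Using u = gamma_w * h_w
u = 9.81 * 11.7
u = 114.78 kPa


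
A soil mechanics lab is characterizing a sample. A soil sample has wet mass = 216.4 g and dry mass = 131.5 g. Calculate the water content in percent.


Result: 64.56 %

Derivation:
Using w = (m_wet - m_dry) / m_dry * 100
m_wet - m_dry = 216.4 - 131.5 = 84.9 g
w = 84.9 / 131.5 * 100
w = 64.56 %


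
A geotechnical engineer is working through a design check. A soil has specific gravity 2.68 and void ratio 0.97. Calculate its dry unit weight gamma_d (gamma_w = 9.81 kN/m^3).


Result: 13.346 kN/m^3

Derivation:
Using gamma_d = Gs * gamma_w / (1 + e)
gamma_d = 2.68 * 9.81 / (1 + 0.97)
gamma_d = 2.68 * 9.81 / 1.97
gamma_d = 13.346 kN/m^3


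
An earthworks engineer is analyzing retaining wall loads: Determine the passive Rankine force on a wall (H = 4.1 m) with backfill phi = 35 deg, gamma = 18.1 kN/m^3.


Compute passive earth pressure coefficient:
Kp = tan^2(45 + phi/2) = tan^2(62.5) = 3.690172
Compute passive force:
Pp = 0.5 * Kp * gamma * H^2
Pp = 0.5 * 3.690172 * 18.1 * 4.1^2
Pp = 561.39 kN/m


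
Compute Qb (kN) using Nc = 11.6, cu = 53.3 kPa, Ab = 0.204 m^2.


Using Qb = Nc * cu * Ab
Qb = 11.6 * 53.3 * 0.204
Qb = 126.13 kN


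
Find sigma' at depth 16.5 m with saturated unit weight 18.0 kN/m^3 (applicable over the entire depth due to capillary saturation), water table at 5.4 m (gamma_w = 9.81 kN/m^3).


Total stress = gamma_sat * depth
sigma = 18.0 * 16.5 = 297.0 kPa
Pore water pressure u = gamma_w * (depth - d_wt)
u = 9.81 * (16.5 - 5.4) = 108.891 kPa
Effective stress = sigma - u
sigma' = 297.0 - 108.891 = 188.11 kPa


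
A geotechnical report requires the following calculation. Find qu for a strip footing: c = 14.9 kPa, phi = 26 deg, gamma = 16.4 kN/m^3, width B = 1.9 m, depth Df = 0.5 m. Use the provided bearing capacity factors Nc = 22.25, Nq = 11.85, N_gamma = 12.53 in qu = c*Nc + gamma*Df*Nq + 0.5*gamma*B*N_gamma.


Compute qu = c*Nc + gamma*Df*Nq + 0.5*gamma*B*N_gamma
Term 1: 14.9 * 22.25 = 331.525
Term 2: 16.4 * 0.5 * 11.85 = 97.17
Term 3: 0.5 * 16.4 * 1.9 * 12.53 = 195.2174
qu = 331.525 + 97.17 + 195.2174
qu = 623.91 kPa


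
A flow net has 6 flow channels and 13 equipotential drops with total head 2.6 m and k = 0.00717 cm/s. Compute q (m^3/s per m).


Convert k to m/s for unit consistency with H:
k = 0.00717 cm/s = 0.00717 / 100 m/s = 7.17e-05 m/s
Using q = k * H * Nf / Nd
Nf / Nd = 6 / 13 = 0.4615
q = 7.17e-05 * 2.6 * 0.4615
q = 8.604e-05 m^3/s per m


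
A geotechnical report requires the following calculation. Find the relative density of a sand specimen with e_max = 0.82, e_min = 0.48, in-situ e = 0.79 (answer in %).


Using Dr = (e_max - e) / (e_max - e_min) * 100
e_max - e = 0.82 - 0.79 = 0.03
e_max - e_min = 0.82 - 0.48 = 0.34
Dr = 0.03 / 0.34 * 100
Dr = 8.82 %


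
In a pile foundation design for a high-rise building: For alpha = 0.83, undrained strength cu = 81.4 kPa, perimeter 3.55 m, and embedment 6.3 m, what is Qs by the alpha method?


Result: 1511.02 kN

Derivation:
Using Qs = alpha * cu * perimeter * L
Qs = 0.83 * 81.4 * 3.55 * 6.3
Qs = 1511.02 kN


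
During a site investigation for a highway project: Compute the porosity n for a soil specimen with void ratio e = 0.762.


Using the relation n = e / (1 + e)
n = 0.762 / (1 + 0.762)
n = 0.762 / 1.762
n = 0.4325


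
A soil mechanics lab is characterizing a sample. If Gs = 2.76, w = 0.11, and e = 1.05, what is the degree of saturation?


Using S = Gs * w / e
S = 2.76 * 0.11 / 1.05
S = 0.2891


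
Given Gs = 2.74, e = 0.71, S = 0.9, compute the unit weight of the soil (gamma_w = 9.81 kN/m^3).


Result: 19.385 kN/m^3

Derivation:
Using gamma = gamma_w * (Gs + S*e) / (1 + e)
Numerator: Gs + S*e = 2.74 + 0.9*0.71 = 3.379
Denominator: 1 + e = 1 + 0.71 = 1.71
gamma = 9.81 * 3.379 / 1.71
gamma = 19.385 kN/m^3


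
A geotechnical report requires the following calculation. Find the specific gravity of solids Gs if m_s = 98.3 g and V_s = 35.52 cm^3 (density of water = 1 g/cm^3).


Using Gs = m_s / (V_s * rho_w)
Since rho_w = 1 g/cm^3:
Gs = 98.3 / 35.52
Gs = 2.767


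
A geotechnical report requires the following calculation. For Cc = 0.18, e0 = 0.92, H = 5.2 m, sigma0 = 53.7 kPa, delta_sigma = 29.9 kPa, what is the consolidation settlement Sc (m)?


Using Sc = Cc * H / (1 + e0) * log10((sigma0 + delta_sigma) / sigma0)
Stress ratio = (53.7 + 29.9) / 53.7 = 1.5568
log10(1.5568) = 0.192232
Cc * H / (1 + e0) = 0.18 * 5.2 / (1 + 0.92) = 0.4875
Sc = 0.4875 * 0.192232
Sc = 0.0937 m


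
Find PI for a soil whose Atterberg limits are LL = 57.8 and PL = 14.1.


Result: 43.7

Derivation:
Using PI = LL - PL
PI = 57.8 - 14.1
PI = 43.7


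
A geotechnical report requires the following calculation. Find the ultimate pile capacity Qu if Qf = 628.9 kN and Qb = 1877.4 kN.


Using Qu = Qf + Qb
Qu = 628.9 + 1877.4
Qu = 2506.3 kN


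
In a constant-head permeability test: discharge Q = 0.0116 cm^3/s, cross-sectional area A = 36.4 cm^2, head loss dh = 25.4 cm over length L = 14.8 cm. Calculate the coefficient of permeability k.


Compute hydraulic gradient:
i = dh / L = 25.4 / 14.8 = 1.71622
Then apply Darcy's law:
k = Q / (A * i)
k = 0.0116 / (36.4 * 1.71622)
k = 0.0116 / 62.4703
k = 0.000186 cm/s


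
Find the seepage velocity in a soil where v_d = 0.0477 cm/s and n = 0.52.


Using v_s = v_d / n
v_s = 0.0477 / 0.52
v_s = 0.09173 cm/s


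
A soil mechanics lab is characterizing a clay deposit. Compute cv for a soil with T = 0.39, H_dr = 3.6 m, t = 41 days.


Using cv = T * H_dr^2 / t
H_dr^2 = 3.6^2 = 12.96
cv = 0.39 * 12.96 / 41
cv = 0.12328 m^2/day


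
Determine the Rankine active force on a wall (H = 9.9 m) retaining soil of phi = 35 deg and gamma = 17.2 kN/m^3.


Result: 228.41 kN/m

Derivation:
Compute active earth pressure coefficient:
Ka = tan^2(45 - phi/2) = tan^2(27.5) = 0.27099
Compute active force:
Pa = 0.5 * Ka * gamma * H^2
Pa = 0.5 * 0.27099 * 17.2 * 9.9^2
Pa = 228.41 kN/m


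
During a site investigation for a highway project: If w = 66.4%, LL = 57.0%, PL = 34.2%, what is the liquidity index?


Result: 1.412

Derivation:
First compute the plasticity index:
PI = LL - PL = 57.0 - 34.2 = 22.8
Then compute the liquidity index:
LI = (w - PL) / PI
LI = (66.4 - 34.2) / 22.8
LI = 1.412


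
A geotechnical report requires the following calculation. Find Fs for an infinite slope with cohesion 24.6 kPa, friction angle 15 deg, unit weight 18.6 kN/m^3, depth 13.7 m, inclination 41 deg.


Using Fs = c / (gamma*H*sin(beta)*cos(beta)) + tan(phi)/tan(beta)
Cohesion contribution = 24.6 / (18.6*13.7*sin(41)*cos(41))
Cohesion contribution = 0.194975
Friction contribution = tan(15)/tan(41) = 0.30824
Fs = 0.194975 + 0.30824
Fs = 0.503


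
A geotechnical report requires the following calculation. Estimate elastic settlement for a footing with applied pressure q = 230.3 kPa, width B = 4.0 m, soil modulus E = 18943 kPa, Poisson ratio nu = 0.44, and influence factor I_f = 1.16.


Using Se = q * B * (1 - nu^2) * I_f / E
1 - nu^2 = 1 - 0.44^2 = 0.8064
Se = 230.3 * 4.0 * 0.8064 * 1.16 / 18943
Se = 0.045490 m
Convert to mm: Se = 0.045490 * 1000 = 45.49 mm


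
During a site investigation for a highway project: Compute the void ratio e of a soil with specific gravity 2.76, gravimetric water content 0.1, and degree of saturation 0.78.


Result: 0.3538

Derivation:
Using the relation e = Gs * w / S
e = 2.76 * 0.1 / 0.78
e = 0.3538


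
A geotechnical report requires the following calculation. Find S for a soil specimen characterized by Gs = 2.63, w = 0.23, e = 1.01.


Using S = Gs * w / e
S = 2.63 * 0.23 / 1.01
S = 0.5989


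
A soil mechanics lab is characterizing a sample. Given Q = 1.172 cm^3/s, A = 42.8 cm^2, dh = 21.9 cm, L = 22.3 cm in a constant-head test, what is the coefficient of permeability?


Result: 0.027883 cm/s

Derivation:
Compute hydraulic gradient:
i = dh / L = 21.9 / 22.3 = 0.982063
Then apply Darcy's law:
k = Q / (A * i)
k = 1.172 / (42.8 * 0.982063)
k = 1.172 / 42.0323
k = 0.027883 cm/s


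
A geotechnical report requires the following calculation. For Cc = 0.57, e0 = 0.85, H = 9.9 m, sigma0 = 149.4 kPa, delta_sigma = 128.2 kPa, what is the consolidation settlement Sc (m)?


Using Sc = Cc * H / (1 + e0) * log10((sigma0 + delta_sigma) / sigma0)
Stress ratio = (149.4 + 128.2) / 149.4 = 1.8581
log10(1.8581) = 0.269069
Cc * H / (1 + e0) = 0.57 * 9.9 / (1 + 0.85) = 3.05027
Sc = 3.05027 * 0.269069
Sc = 0.8207 m


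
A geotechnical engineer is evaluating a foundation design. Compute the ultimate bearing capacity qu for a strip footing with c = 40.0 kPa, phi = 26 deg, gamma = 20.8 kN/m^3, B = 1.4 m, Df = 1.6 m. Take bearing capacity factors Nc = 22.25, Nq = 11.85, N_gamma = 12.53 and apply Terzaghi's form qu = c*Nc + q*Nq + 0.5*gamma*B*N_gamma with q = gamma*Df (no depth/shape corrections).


Compute qu = c*Nc + gamma*Df*Nq + 0.5*gamma*B*N_gamma
Term 1: 40.0 * 22.25 = 890.0
Term 2: 20.8 * 1.6 * 11.85 = 394.368
Term 3: 0.5 * 20.8 * 1.4 * 12.53 = 182.4368
qu = 890.0 + 394.368 + 182.4368
qu = 1466.8 kPa


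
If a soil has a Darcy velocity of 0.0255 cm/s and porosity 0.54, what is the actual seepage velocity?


Using v_s = v_d / n
v_s = 0.0255 / 0.54
v_s = 0.04722 cm/s


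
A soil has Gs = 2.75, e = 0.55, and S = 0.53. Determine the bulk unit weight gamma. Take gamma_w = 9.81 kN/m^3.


Using gamma = gamma_w * (Gs + S*e) / (1 + e)
Numerator: Gs + S*e = 2.75 + 0.53*0.55 = 3.0415
Denominator: 1 + e = 1 + 0.55 = 1.55
gamma = 9.81 * 3.0415 / 1.55
gamma = 19.25 kN/m^3


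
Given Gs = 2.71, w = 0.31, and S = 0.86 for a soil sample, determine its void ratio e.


Result: 0.9769

Derivation:
Using the relation e = Gs * w / S
e = 2.71 * 0.31 / 0.86
e = 0.9769


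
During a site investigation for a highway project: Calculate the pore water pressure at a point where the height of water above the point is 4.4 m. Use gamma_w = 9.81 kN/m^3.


Using u = gamma_w * h_w
u = 9.81 * 4.4
u = 43.16 kPa


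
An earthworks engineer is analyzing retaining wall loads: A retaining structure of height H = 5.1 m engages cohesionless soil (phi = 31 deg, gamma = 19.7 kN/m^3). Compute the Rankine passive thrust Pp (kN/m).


Result: 800.37 kN/m

Derivation:
Compute passive earth pressure coefficient:
Kp = tan^2(45 + phi/2) = tan^2(60.5) = 3.124035
Compute passive force:
Pp = 0.5 * Kp * gamma * H^2
Pp = 0.5 * 3.124035 * 19.7 * 5.1^2
Pp = 800.37 kN/m


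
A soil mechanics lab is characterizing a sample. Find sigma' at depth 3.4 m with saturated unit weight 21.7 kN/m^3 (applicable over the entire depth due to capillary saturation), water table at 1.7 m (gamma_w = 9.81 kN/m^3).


Total stress = gamma_sat * depth
sigma = 21.7 * 3.4 = 73.78 kPa
Pore water pressure u = gamma_w * (depth - d_wt)
u = 9.81 * (3.4 - 1.7) = 16.677 kPa
Effective stress = sigma - u
sigma' = 73.78 - 16.677 = 57.1 kPa


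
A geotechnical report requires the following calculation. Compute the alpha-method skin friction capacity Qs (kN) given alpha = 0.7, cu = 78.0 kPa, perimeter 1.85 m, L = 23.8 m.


Using Qs = alpha * cu * perimeter * L
Qs = 0.7 * 78.0 * 1.85 * 23.8
Qs = 2404.04 kN


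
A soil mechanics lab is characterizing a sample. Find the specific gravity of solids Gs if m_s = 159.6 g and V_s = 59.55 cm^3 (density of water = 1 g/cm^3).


Using Gs = m_s / (V_s * rho_w)
Since rho_w = 1 g/cm^3:
Gs = 159.6 / 59.55
Gs = 2.68


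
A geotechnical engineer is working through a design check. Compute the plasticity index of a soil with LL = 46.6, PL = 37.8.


Using PI = LL - PL
PI = 46.6 - 37.8
PI = 8.8


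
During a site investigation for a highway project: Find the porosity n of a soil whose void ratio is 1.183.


Using the relation n = e / (1 + e)
n = 1.183 / (1 + 1.183)
n = 1.183 / 2.183
n = 0.5419


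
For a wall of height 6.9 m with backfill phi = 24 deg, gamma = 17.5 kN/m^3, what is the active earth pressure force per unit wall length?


Compute active earth pressure coefficient:
Ka = tan^2(45 - phi/2) = tan^2(33.0) = 0.42173
Compute active force:
Pa = 0.5 * Ka * gamma * H^2
Pa = 0.5 * 0.42173 * 17.5 * 6.9^2
Pa = 175.69 kN/m


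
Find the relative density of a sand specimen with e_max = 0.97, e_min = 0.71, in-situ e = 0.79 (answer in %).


Using Dr = (e_max - e) / (e_max - e_min) * 100
e_max - e = 0.97 - 0.79 = 0.18
e_max - e_min = 0.97 - 0.71 = 0.26
Dr = 0.18 / 0.26 * 100
Dr = 69.23 %


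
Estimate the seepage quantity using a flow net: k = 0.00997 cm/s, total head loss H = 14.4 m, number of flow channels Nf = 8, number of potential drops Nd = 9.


Convert k to m/s for unit consistency with H:
k = 0.00997 cm/s = 0.00997 / 100 m/s = 9.97e-05 m/s
Using q = k * H * Nf / Nd
Nf / Nd = 8 / 9 = 0.8889
q = 9.97e-05 * 14.4 * 0.8889
q = 0.001276 m^3/s per m


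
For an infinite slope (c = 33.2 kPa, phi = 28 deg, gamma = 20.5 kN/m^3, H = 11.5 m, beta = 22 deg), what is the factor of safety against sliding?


Result: 1.721

Derivation:
Using Fs = c / (gamma*H*sin(beta)*cos(beta)) + tan(phi)/tan(beta)
Cohesion contribution = 33.2 / (20.5*11.5*sin(22)*cos(22))
Cohesion contribution = 0.405457
Friction contribution = tan(28)/tan(22) = 1.31603
Fs = 0.405457 + 1.31603
Fs = 1.721


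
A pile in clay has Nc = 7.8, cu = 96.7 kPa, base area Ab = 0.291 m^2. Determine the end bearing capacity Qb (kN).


Using Qb = Nc * cu * Ab
Qb = 7.8 * 96.7 * 0.291
Qb = 219.49 kN


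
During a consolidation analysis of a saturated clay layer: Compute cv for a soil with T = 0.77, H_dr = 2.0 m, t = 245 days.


Using cv = T * H_dr^2 / t
H_dr^2 = 2.0^2 = 4.0
cv = 0.77 * 4.0 / 245
cv = 0.01257 m^2/day


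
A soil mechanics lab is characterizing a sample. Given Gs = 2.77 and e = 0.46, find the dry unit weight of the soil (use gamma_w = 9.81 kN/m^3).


Using gamma_d = Gs * gamma_w / (1 + e)
gamma_d = 2.77 * 9.81 / (1 + 0.46)
gamma_d = 2.77 * 9.81 / 1.46
gamma_d = 18.612 kN/m^3


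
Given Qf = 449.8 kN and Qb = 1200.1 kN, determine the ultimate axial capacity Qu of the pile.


Using Qu = Qf + Qb
Qu = 449.8 + 1200.1
Qu = 1649.9 kN


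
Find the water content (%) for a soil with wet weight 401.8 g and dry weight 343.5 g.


Using w = (m_wet - m_dry) / m_dry * 100
m_wet - m_dry = 401.8 - 343.5 = 58.3 g
w = 58.3 / 343.5 * 100
w = 16.97 %


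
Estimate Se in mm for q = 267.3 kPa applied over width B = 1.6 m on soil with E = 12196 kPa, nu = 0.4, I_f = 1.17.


Result: 34.464 mm

Derivation:
Using Se = q * B * (1 - nu^2) * I_f / E
1 - nu^2 = 1 - 0.4^2 = 0.84
Se = 267.3 * 1.6 * 0.84 * 1.17 / 12196
Se = 0.034464 m
Convert to mm: Se = 0.034464 * 1000 = 34.464 mm


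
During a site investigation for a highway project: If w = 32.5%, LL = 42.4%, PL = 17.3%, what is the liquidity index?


First compute the plasticity index:
PI = LL - PL = 42.4 - 17.3 = 25.1
Then compute the liquidity index:
LI = (w - PL) / PI
LI = (32.5 - 17.3) / 25.1
LI = 0.606


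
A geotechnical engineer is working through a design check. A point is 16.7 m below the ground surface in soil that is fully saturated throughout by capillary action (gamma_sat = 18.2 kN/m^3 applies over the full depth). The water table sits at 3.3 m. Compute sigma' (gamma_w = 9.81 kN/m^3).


Total stress = gamma_sat * depth
sigma = 18.2 * 16.7 = 303.94 kPa
Pore water pressure u = gamma_w * (depth - d_wt)
u = 9.81 * (16.7 - 3.3) = 131.454 kPa
Effective stress = sigma - u
sigma' = 303.94 - 131.454 = 172.49 kPa


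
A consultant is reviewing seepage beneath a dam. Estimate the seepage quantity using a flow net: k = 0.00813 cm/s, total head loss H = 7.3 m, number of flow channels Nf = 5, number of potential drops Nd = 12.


Result: 0.0002473 m^3/s per m

Derivation:
Convert k to m/s for unit consistency with H:
k = 0.00813 cm/s = 0.00813 / 100 m/s = 8.13e-05 m/s
Using q = k * H * Nf / Nd
Nf / Nd = 5 / 12 = 0.4167
q = 8.13e-05 * 7.3 * 0.4167
q = 0.0002473 m^3/s per m


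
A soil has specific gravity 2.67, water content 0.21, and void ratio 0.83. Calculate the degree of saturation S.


Using S = Gs * w / e
S = 2.67 * 0.21 / 0.83
S = 0.6755


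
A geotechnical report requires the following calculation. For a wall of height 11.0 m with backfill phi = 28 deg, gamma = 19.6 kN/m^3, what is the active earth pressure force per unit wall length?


Compute active earth pressure coefficient:
Ka = tan^2(45 - phi/2) = tan^2(31.0) = 0.361033
Compute active force:
Pa = 0.5 * Ka * gamma * H^2
Pa = 0.5 * 0.361033 * 19.6 * 11.0^2
Pa = 428.11 kN/m


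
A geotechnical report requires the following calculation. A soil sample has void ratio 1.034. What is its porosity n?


Result: 0.5084

Derivation:
Using the relation n = e / (1 + e)
n = 1.034 / (1 + 1.034)
n = 1.034 / 2.034
n = 0.5084


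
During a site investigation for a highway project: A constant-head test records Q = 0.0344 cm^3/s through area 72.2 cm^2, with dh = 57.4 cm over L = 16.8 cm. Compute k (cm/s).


Compute hydraulic gradient:
i = dh / L = 57.4 / 16.8 = 3.41667
Then apply Darcy's law:
k = Q / (A * i)
k = 0.0344 / (72.2 * 3.41667)
k = 0.0344 / 246.683
k = 0.000139 cm/s


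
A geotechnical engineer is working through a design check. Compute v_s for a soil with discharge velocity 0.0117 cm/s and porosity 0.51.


Result: 0.02294 cm/s

Derivation:
Using v_s = v_d / n
v_s = 0.0117 / 0.51
v_s = 0.02294 cm/s


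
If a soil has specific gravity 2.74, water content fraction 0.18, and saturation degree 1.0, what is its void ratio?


Using the relation e = Gs * w / S
e = 2.74 * 0.18 / 1.0
e = 0.4932


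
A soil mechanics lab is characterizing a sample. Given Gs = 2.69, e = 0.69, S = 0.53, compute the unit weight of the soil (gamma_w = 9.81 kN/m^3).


Result: 17.738 kN/m^3

Derivation:
Using gamma = gamma_w * (Gs + S*e) / (1 + e)
Numerator: Gs + S*e = 2.69 + 0.53*0.69 = 3.0557
Denominator: 1 + e = 1 + 0.69 = 1.69
gamma = 9.81 * 3.0557 / 1.69
gamma = 17.738 kN/m^3


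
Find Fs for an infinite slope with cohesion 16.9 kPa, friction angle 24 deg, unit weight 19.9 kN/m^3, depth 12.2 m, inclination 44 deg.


Using Fs = c / (gamma*H*sin(beta)*cos(beta)) + tan(phi)/tan(beta)
Cohesion contribution = 16.9 / (19.9*12.2*sin(44)*cos(44))
Cohesion contribution = 0.139306
Friction contribution = tan(24)/tan(44) = 0.461048
Fs = 0.139306 + 0.461048
Fs = 0.6


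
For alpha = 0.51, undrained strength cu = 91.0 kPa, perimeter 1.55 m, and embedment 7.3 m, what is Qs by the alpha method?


Using Qs = alpha * cu * perimeter * L
Qs = 0.51 * 91.0 * 1.55 * 7.3
Qs = 525.13 kN


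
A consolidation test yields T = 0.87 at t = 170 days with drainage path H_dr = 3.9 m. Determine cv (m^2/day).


Using cv = T * H_dr^2 / t
H_dr^2 = 3.9^2 = 15.21
cv = 0.87 * 15.21 / 170
cv = 0.07784 m^2/day


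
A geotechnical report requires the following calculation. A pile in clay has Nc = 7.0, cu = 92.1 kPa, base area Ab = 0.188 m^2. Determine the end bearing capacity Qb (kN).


Using Qb = Nc * cu * Ab
Qb = 7.0 * 92.1 * 0.188
Qb = 121.2 kN


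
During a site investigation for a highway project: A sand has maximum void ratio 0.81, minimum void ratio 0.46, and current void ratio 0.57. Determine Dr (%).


Result: 68.57 %

Derivation:
Using Dr = (e_max - e) / (e_max - e_min) * 100
e_max - e = 0.81 - 0.57 = 0.24
e_max - e_min = 0.81 - 0.46 = 0.35
Dr = 0.24 / 0.35 * 100
Dr = 68.57 %


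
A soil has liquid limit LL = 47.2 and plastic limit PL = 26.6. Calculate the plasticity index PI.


Result: 20.6

Derivation:
Using PI = LL - PL
PI = 47.2 - 26.6
PI = 20.6


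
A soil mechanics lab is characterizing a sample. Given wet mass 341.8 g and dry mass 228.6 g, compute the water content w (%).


Result: 49.52 %

Derivation:
Using w = (m_wet - m_dry) / m_dry * 100
m_wet - m_dry = 341.8 - 228.6 = 113.2 g
w = 113.2 / 228.6 * 100
w = 49.52 %


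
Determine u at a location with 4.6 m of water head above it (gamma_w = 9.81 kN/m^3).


Result: 45.13 kPa

Derivation:
Using u = gamma_w * h_w
u = 9.81 * 4.6
u = 45.13 kPa


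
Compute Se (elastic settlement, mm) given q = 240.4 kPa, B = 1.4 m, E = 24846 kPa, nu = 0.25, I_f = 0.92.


Using Se = q * B * (1 - nu^2) * I_f / E
1 - nu^2 = 1 - 0.25^2 = 0.9375
Se = 240.4 * 1.4 * 0.9375 * 0.92 / 24846
Se = 0.011683 m
Convert to mm: Se = 0.011683 * 1000 = 11.683 mm


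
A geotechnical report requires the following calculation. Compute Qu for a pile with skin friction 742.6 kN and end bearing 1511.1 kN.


Using Qu = Qf + Qb
Qu = 742.6 + 1511.1
Qu = 2253.7 kN


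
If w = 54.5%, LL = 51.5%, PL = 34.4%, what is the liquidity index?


First compute the plasticity index:
PI = LL - PL = 51.5 - 34.4 = 17.1
Then compute the liquidity index:
LI = (w - PL) / PI
LI = (54.5 - 34.4) / 17.1
LI = 1.175


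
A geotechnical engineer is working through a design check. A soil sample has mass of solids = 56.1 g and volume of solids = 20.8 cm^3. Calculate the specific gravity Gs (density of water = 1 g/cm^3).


Using Gs = m_s / (V_s * rho_w)
Since rho_w = 1 g/cm^3:
Gs = 56.1 / 20.8
Gs = 2.697


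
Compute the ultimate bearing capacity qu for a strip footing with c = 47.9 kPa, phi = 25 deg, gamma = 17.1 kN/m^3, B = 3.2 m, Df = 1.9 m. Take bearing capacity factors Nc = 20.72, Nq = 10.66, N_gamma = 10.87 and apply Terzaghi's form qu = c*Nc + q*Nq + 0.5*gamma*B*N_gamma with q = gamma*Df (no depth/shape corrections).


Compute qu = c*Nc + gamma*Df*Nq + 0.5*gamma*B*N_gamma
Term 1: 47.9 * 20.72 = 992.488
Term 2: 17.1 * 1.9 * 10.66 = 346.3434
Term 3: 0.5 * 17.1 * 3.2 * 10.87 = 297.4032
qu = 992.488 + 346.3434 + 297.4032
qu = 1636.23 kPa


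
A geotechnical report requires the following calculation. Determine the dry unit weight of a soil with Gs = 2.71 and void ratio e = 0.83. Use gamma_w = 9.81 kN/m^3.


Result: 14.527 kN/m^3

Derivation:
Using gamma_d = Gs * gamma_w / (1 + e)
gamma_d = 2.71 * 9.81 / (1 + 0.83)
gamma_d = 2.71 * 9.81 / 1.83
gamma_d = 14.527 kN/m^3


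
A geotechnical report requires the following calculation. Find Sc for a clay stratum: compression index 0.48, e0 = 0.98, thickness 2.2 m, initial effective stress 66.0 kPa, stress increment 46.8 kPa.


Result: 0.1241 m

Derivation:
Using Sc = Cc * H / (1 + e0) * log10((sigma0 + delta_sigma) / sigma0)
Stress ratio = (66.0 + 46.8) / 66.0 = 1.70909
log10(1.70909) = 0.232765
Cc * H / (1 + e0) = 0.48 * 2.2 / (1 + 0.98) = 0.533333
Sc = 0.533333 * 0.232765
Sc = 0.1241 m


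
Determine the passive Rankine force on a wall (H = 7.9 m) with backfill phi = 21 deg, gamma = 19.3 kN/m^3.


Compute passive earth pressure coefficient:
Kp = tan^2(45 + phi/2) = tan^2(55.5) = 2.117051
Compute passive force:
Pp = 0.5 * Kp * gamma * H^2
Pp = 0.5 * 2.117051 * 19.3 * 7.9^2
Pp = 1275.01 kN/m


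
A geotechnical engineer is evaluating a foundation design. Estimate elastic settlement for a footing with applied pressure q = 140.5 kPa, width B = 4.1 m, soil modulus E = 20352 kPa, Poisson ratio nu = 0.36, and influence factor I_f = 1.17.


Result: 28.824 mm

Derivation:
Using Se = q * B * (1 - nu^2) * I_f / E
1 - nu^2 = 1 - 0.36^2 = 0.8704
Se = 140.5 * 4.1 * 0.8704 * 1.17 / 20352
Se = 0.028824 m
Convert to mm: Se = 0.028824 * 1000 = 28.824 mm


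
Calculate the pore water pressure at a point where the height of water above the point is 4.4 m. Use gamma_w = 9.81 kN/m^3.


Using u = gamma_w * h_w
u = 9.81 * 4.4
u = 43.16 kPa


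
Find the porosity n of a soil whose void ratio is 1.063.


Using the relation n = e / (1 + e)
n = 1.063 / (1 + 1.063)
n = 1.063 / 2.063
n = 0.5153


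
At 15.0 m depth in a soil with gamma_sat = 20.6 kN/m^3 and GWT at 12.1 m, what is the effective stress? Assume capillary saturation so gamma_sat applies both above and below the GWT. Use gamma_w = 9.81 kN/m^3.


Total stress = gamma_sat * depth
sigma = 20.6 * 15.0 = 309.0 kPa
Pore water pressure u = gamma_w * (depth - d_wt)
u = 9.81 * (15.0 - 12.1) = 28.449 kPa
Effective stress = sigma - u
sigma' = 309.0 - 28.449 = 280.55 kPa


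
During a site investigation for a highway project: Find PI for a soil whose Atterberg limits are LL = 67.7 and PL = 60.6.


Using PI = LL - PL
PI = 67.7 - 60.6
PI = 7.1


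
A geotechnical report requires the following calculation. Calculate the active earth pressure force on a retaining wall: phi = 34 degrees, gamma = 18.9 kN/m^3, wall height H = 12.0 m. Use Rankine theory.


Result: 384.72 kN/m

Derivation:
Compute active earth pressure coefficient:
Ka = tan^2(45 - phi/2) = tan^2(28.0) = 0.282715
Compute active force:
Pa = 0.5 * Ka * gamma * H^2
Pa = 0.5 * 0.282715 * 18.9 * 12.0^2
Pa = 384.72 kN/m


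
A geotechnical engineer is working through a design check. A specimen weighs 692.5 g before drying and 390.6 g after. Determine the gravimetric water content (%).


Result: 77.29 %

Derivation:
Using w = (m_wet - m_dry) / m_dry * 100
m_wet - m_dry = 692.5 - 390.6 = 301.9 g
w = 301.9 / 390.6 * 100
w = 77.29 %


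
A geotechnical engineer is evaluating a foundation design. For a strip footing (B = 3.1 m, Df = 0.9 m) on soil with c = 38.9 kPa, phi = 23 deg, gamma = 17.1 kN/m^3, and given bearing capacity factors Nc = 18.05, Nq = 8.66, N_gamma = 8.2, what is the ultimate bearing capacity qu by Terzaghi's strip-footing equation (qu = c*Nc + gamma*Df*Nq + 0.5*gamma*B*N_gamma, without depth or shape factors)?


Result: 1052.76 kPa

Derivation:
Compute qu = c*Nc + gamma*Df*Nq + 0.5*gamma*B*N_gamma
Term 1: 38.9 * 18.05 = 702.145
Term 2: 17.1 * 0.9 * 8.66 = 133.2774
Term 3: 0.5 * 17.1 * 3.1 * 8.2 = 217.341
qu = 702.145 + 133.2774 + 217.341
qu = 1052.76 kPa


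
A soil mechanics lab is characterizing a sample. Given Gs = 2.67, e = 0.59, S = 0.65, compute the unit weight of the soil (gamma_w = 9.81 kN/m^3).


Using gamma = gamma_w * (Gs + S*e) / (1 + e)
Numerator: Gs + S*e = 2.67 + 0.65*0.59 = 3.0535
Denominator: 1 + e = 1 + 0.59 = 1.59
gamma = 9.81 * 3.0535 / 1.59
gamma = 18.84 kN/m^3


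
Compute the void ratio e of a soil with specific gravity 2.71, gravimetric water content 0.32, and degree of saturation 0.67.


Using the relation e = Gs * w / S
e = 2.71 * 0.32 / 0.67
e = 1.2943


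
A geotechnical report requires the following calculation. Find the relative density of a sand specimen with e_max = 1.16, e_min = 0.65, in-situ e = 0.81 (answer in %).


Using Dr = (e_max - e) / (e_max - e_min) * 100
e_max - e = 1.16 - 0.81 = 0.35
e_max - e_min = 1.16 - 0.65 = 0.51
Dr = 0.35 / 0.51 * 100
Dr = 68.63 %


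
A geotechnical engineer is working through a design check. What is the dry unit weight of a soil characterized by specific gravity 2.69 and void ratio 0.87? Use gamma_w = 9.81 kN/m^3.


Using gamma_d = Gs * gamma_w / (1 + e)
gamma_d = 2.69 * 9.81 / (1 + 0.87)
gamma_d = 2.69 * 9.81 / 1.87
gamma_d = 14.112 kN/m^3


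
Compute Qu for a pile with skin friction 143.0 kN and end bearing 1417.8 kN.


Result: 1560.8 kN

Derivation:
Using Qu = Qf + Qb
Qu = 143.0 + 1417.8
Qu = 1560.8 kN


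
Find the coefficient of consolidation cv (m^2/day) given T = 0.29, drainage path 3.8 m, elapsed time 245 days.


Using cv = T * H_dr^2 / t
H_dr^2 = 3.8^2 = 14.44
cv = 0.29 * 14.44 / 245
cv = 0.01709 m^2/day


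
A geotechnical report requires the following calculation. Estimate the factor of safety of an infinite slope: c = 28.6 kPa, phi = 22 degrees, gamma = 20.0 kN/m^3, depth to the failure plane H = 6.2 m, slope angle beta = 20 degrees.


Using Fs = c / (gamma*H*sin(beta)*cos(beta)) + tan(phi)/tan(beta)
Cohesion contribution = 28.6 / (20.0*6.2*sin(20)*cos(20))
Cohesion contribution = 0.71764
Friction contribution = tan(22)/tan(20) = 1.11005
Fs = 0.71764 + 1.11005
Fs = 1.828


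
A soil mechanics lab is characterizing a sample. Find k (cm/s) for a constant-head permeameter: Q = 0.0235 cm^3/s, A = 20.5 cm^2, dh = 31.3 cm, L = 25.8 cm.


Compute hydraulic gradient:
i = dh / L = 31.3 / 25.8 = 1.21318
Then apply Darcy's law:
k = Q / (A * i)
k = 0.0235 / (20.5 * 1.21318)
k = 0.0235 / 24.8702
k = 0.000945 cm/s


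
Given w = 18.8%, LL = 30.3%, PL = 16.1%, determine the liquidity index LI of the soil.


Result: 0.19

Derivation:
First compute the plasticity index:
PI = LL - PL = 30.3 - 16.1 = 14.2
Then compute the liquidity index:
LI = (w - PL) / PI
LI = (18.8 - 16.1) / 14.2
LI = 0.19


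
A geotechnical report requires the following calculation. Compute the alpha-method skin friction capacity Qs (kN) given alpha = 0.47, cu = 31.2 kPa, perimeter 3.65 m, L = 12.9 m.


Result: 690.45 kN

Derivation:
Using Qs = alpha * cu * perimeter * L
Qs = 0.47 * 31.2 * 3.65 * 12.9
Qs = 690.45 kN


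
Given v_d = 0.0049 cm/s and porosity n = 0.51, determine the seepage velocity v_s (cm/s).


Using v_s = v_d / n
v_s = 0.0049 / 0.51
v_s = 0.00961 cm/s


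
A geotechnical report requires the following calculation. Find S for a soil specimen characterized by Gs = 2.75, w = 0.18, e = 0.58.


Using S = Gs * w / e
S = 2.75 * 0.18 / 0.58
S = 0.8534


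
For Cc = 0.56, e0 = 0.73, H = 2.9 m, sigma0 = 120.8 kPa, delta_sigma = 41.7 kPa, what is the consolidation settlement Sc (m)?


Using Sc = Cc * H / (1 + e0) * log10((sigma0 + delta_sigma) / sigma0)
Stress ratio = (120.8 + 41.7) / 120.8 = 1.3452
log10(1.3452) = 0.128786
Cc * H / (1 + e0) = 0.56 * 2.9 / (1 + 0.73) = 0.938728
Sc = 0.938728 * 0.128786
Sc = 0.1209 m


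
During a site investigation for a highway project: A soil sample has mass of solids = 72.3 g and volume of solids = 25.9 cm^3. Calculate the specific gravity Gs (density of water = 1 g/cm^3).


Result: 2.792

Derivation:
Using Gs = m_s / (V_s * rho_w)
Since rho_w = 1 g/cm^3:
Gs = 72.3 / 25.9
Gs = 2.792


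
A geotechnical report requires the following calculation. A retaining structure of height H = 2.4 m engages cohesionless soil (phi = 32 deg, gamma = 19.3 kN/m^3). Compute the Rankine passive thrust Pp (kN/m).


Result: 180.9 kN/m

Derivation:
Compute passive earth pressure coefficient:
Kp = tan^2(45 + phi/2) = tan^2(61.0) = 3.254588
Compute passive force:
Pp = 0.5 * Kp * gamma * H^2
Pp = 0.5 * 3.254588 * 19.3 * 2.4^2
Pp = 180.9 kN/m


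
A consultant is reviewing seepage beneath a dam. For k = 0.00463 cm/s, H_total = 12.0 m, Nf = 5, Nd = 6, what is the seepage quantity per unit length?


Result: 0.000463 m^3/s per m

Derivation:
Convert k to m/s for unit consistency with H:
k = 0.00463 cm/s = 0.00463 / 100 m/s = 4.63e-05 m/s
Using q = k * H * Nf / Nd
Nf / Nd = 5 / 6 = 0.8333
q = 4.63e-05 * 12.0 * 0.8333
q = 0.000463 m^3/s per m


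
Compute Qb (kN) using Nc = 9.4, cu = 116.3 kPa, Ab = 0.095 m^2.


Using Qb = Nc * cu * Ab
Qb = 9.4 * 116.3 * 0.095
Qb = 103.86 kN


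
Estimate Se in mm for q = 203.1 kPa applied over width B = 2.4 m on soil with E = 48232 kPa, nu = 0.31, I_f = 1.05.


Result: 9.592 mm

Derivation:
Using Se = q * B * (1 - nu^2) * I_f / E
1 - nu^2 = 1 - 0.31^2 = 0.9039
Se = 203.1 * 2.4 * 0.9039 * 1.05 / 48232
Se = 0.009592 m
Convert to mm: Se = 0.009592 * 1000 = 9.592 mm


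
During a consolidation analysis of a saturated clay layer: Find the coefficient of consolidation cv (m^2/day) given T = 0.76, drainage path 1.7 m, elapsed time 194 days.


Using cv = T * H_dr^2 / t
H_dr^2 = 1.7^2 = 2.89
cv = 0.76 * 2.89 / 194
cv = 0.01132 m^2/day


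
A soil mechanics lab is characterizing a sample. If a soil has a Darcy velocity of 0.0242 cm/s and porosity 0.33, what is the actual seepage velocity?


Using v_s = v_d / n
v_s = 0.0242 / 0.33
v_s = 0.07333 cm/s


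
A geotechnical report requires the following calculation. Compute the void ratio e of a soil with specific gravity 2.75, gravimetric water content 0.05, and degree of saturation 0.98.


Result: 0.1403

Derivation:
Using the relation e = Gs * w / S
e = 2.75 * 0.05 / 0.98
e = 0.1403


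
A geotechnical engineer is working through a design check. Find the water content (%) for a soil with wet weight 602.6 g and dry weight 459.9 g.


Using w = (m_wet - m_dry) / m_dry * 100
m_wet - m_dry = 602.6 - 459.9 = 142.7 g
w = 142.7 / 459.9 * 100
w = 31.03 %


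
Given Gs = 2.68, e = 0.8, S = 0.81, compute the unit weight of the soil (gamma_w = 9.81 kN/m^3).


Using gamma = gamma_w * (Gs + S*e) / (1 + e)
Numerator: Gs + S*e = 2.68 + 0.81*0.8 = 3.328
Denominator: 1 + e = 1 + 0.8 = 1.8
gamma = 9.81 * 3.328 / 1.8
gamma = 18.138 kN/m^3


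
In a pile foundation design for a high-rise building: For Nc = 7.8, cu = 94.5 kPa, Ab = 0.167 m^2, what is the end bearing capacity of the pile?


Using Qb = Nc * cu * Ab
Qb = 7.8 * 94.5 * 0.167
Qb = 123.1 kN


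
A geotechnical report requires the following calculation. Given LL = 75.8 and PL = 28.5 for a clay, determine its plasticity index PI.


Using PI = LL - PL
PI = 75.8 - 28.5
PI = 47.3


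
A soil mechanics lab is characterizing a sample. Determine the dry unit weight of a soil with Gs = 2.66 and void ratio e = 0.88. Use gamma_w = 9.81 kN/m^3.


Result: 13.88 kN/m^3

Derivation:
Using gamma_d = Gs * gamma_w / (1 + e)
gamma_d = 2.66 * 9.81 / (1 + 0.88)
gamma_d = 2.66 * 9.81 / 1.88
gamma_d = 13.88 kN/m^3
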